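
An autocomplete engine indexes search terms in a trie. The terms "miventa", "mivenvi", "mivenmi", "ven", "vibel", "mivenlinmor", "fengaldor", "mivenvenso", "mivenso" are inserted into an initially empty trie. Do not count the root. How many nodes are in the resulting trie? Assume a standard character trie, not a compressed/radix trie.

39

Trace insertions, counting only characters that open a new branch:
  "miventa" → 7 new (m, i, v, e, n, t, a)
  "mivenvi" → prefix "miven" already present; 2 new (v, i)
  "mivenmi" → prefix "miven" already present; 2 new (m, i)
  "ven" → 3 new (v, e, n)
  "vibel" → prefix "v" already present; 4 new (i, b, e, l)
  "mivenlinmor" → prefix "miven" already present; 6 new (l, i, n, m, o, r)
  "fengaldor" → 9 new (f, e, n, g, a, l, d, o, r)
  "mivenvenso" → prefix "mivenv" already present; 4 new (e, n, s, o)
  "mivenso" → prefix "miven" already present; 2 new (s, o)
Total nodes = 7 + 2 + 2 + 3 + 4 + 6 + 9 + 4 + 2 = 39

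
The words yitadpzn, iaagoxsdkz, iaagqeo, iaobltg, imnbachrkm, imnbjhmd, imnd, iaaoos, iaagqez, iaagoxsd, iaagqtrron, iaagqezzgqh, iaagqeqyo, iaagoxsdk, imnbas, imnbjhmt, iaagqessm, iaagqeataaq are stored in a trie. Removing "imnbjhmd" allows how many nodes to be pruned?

1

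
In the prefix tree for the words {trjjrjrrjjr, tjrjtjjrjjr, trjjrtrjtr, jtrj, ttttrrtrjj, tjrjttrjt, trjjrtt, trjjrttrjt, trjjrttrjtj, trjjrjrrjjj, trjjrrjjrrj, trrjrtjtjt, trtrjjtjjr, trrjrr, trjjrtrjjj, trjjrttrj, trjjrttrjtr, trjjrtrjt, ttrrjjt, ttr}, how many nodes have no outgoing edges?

15

A leaf is a node with no children — equivalently, the end of a word that is not a proper prefix of any other stored word.
Those words: "jtrj", "tjrjtjjrjjr", "tjrjttrjt", "trjjrjrrjjj", "trjjrjrrjjr", "trjjrrjjrrj", "trjjrtrjjj", "trjjrtrjtr", "trjjrttrjtj", "trjjrttrjtr", "trrjrr", "trrjrtjtjt", "trtrjjtjjr", "ttrrjjt", "ttttrrtrjj"
Leaf count: 15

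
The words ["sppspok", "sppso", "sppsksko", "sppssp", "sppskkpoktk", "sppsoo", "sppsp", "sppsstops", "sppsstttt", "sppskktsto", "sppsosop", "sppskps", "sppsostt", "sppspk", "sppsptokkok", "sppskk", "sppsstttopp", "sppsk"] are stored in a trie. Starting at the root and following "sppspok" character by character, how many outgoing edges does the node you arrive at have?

0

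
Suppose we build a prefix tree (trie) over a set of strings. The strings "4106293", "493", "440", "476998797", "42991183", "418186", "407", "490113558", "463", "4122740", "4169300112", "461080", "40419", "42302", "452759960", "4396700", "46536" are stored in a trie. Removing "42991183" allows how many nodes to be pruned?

6

Walk "42991183" from the leaf back toward the root, removing each node that no remaining word uses.
The suffix "991183" (6 nodes) is used only by "42991183"; the node for "42" still has the child "3", so pruning stops there.
Nodes removed: 6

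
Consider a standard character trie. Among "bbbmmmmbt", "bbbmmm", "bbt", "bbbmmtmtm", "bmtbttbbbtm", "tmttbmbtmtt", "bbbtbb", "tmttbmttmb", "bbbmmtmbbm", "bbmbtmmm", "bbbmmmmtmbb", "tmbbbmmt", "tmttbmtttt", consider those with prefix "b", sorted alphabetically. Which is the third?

Filter for "b…" and sort: "bbbmmm", "bbbmmmmbt", "bbbmmmmtmbb", "bbbmmtmbbm", "bbbmmtmtm", "bbbtbb", "bbmbtmmm", "bbt", "bmtbttbbbtm"
Position 3: bbbmmmmtmbb

bbbmmmmtmbb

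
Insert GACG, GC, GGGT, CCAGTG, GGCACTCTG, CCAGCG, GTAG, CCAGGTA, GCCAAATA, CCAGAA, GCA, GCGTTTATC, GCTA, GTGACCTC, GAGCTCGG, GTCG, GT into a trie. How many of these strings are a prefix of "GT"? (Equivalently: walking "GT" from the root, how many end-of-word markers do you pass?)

1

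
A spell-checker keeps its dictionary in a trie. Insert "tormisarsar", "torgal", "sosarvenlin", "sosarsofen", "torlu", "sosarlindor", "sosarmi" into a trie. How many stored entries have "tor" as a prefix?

3

Traverse to the node for "tor", then collect every word in that subtree.
Matches: "torgal", "torlu", "tormisarsar"
Count: 3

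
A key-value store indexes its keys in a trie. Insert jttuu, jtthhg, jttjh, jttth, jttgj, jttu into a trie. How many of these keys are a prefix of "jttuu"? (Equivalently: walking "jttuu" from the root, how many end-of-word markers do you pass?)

Check each prefix of "jttuu" against the stored set — each match is an end-marker on the path.
Prefixes of the query that are stored words: "jttu", "jttuu"
Count: 2

2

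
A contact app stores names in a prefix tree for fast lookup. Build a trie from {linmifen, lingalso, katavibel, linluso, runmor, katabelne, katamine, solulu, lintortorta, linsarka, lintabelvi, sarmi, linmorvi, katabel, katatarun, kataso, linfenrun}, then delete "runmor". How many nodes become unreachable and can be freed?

After clearing the end-marker at "runmor", prune upward until reaching a node still needed by another word.
No other word shares any prefix with "runmor", so all 6 of its nodes go.
Nodes removed: 6

6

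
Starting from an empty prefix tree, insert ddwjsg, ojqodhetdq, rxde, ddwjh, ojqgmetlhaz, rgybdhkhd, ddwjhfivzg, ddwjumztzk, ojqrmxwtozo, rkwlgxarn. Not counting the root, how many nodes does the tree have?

For each word, the new-node count is its length minus the longest prefix already in the trie:
  "ddwjsg" → 6 new (d, d, w, j, s, g)
  "ojqodhetdq" → 10 new (o, j, q, o, d, h, e, t, d, q)
  "rxde" → 4 new (r, x, d, e)
  "ddwjh" → prefix "ddwj" already present; 1 new (h)
  "ojqgmetlhaz" → prefix "ojq" already present; 8 new (g, m, e, t, l, h, a, z)
  "rgybdhkhd" → prefix "r" already present; 8 new (g, y, b, d, h, k, h, d)
  "ddwjhfivzg" → prefix "ddwjh" already present; 5 new (f, i, v, z, g)
  "ddwjumztzk" → prefix "ddwj" already present; 6 new (u, m, z, t, z, k)
  "ojqrmxwtozo" → prefix "ojq" already present; 8 new (r, m, x, w, t, o, z, o)
  "rkwlgxarn" → prefix "r" already present; 8 new (k, w, l, g, x, a, r, n)
Total nodes = 6 + 10 + 4 + 1 + 8 + 8 + 5 + 6 + 8 + 8 = 64

64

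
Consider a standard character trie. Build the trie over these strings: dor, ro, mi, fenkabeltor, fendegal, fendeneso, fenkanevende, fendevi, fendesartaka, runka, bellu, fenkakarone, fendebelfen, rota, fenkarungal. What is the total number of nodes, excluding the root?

72

Trace insertions, counting only characters that open a new branch:
  "dor" → 3 new (d, o, r)
  "ro" → 2 new (r, o)
  "mi" → 2 new (m, i)
  "fenkabeltor" → 11 new (f, e, n, k, a, b, e, l, t, o, r)
  "fendegal" → prefix "fen" already present; 5 new (d, e, g, a, l)
  "fendeneso" → prefix "fende" already present; 4 new (n, e, s, o)
  "fenkanevende" → prefix "fenka" already present; 7 new (n, e, v, e, n, d, e)
  "fendevi" → prefix "fende" already present; 2 new (v, i)
  "fendesartaka" → prefix "fende" already present; 7 new (s, a, r, t, a, k, a)
  "runka" → prefix "r" already present; 4 new (u, n, k, a)
  "bellu" → 5 new (b, e, l, l, u)
  "fenkakarone" → prefix "fenka" already present; 6 new (k, a, r, o, n, e)
  "fendebelfen" → prefix "fende" already present; 6 new (b, e, l, f, e, n)
  "rota" → prefix "ro" already present; 2 new (t, a)
  "fenkarungal" → prefix "fenka" already present; 6 new (r, u, n, g, a, l)
Total nodes = 3 + 2 + 2 + 11 + 5 + 4 + 7 + 2 + 7 + 4 + 5 + 6 + 6 + 2 + 6 = 72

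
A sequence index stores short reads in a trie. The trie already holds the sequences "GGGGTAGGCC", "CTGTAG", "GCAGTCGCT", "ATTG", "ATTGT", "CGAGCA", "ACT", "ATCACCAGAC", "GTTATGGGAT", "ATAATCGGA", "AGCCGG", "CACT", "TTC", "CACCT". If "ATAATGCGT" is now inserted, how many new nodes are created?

4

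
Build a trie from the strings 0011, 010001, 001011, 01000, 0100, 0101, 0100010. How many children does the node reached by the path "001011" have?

The children of the "001011" node are the distinct next characters among strings starting with "001011".
No stored string extends past "001011".
That node has 0 child edges.

0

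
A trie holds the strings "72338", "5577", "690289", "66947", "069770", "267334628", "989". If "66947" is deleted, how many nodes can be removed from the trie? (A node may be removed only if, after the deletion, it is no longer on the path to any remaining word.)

4

A node on "66947"'s path can go only if nothing else ends at it or branches off below it.
The suffix "6947" (4 nodes) is used only by "66947"; the node for "6" still has the child "9", so pruning stops there.
Nodes removed: 4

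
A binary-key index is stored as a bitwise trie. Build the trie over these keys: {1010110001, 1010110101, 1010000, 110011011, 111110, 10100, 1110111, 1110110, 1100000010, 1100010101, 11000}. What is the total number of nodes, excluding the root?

For each word, the new-node count is its length minus the longest prefix already in the trie:
  "1010110001" → 10 new (1, 0, 1, 0, 1, 1, 0, 0, 0, 1)
  "1010110101" → prefix "1010110" already present; 3 new (1, 0, 1)
  "1010000" → prefix "1010" already present; 3 new (0, 0, 0)
  "110011011" → prefix "1" already present; 8 new (1, 0, 0, 1, 1, 0, 1, 1)
  "111110" → prefix "11" already present; 4 new (1, 1, 1, 0)
  "10100" → prefix "10100" already present; 0 new (none)
  "1110111" → prefix "111" already present; 4 new (0, 1, 1, 1)
  "1110110" → prefix "111011" already present; 1 new (0)
  "1100000010" → prefix "1100" already present; 6 new (0, 0, 0, 0, 1, 0)
  "1100010101" → prefix "11000" already present; 5 new (1, 0, 1, 0, 1)
  "11000" → prefix "11000" already present; 0 new (none)
Total nodes = 10 + 3 + 3 + 8 + 4 + 0 + 4 + 1 + 6 + 5 + 0 = 44

44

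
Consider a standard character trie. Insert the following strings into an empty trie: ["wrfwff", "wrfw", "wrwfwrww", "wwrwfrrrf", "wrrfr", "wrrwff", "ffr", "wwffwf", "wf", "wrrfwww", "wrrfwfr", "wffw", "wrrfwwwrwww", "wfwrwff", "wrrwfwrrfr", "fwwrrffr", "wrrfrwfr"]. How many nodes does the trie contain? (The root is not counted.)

65

Count nodes per top-level branch (shared prefixes stored once):
  'f'-branch (ffr, fwwrrffr): 10 nodes
  'w'-branch (wf, wffw, wfwrwff, wrfw, wrfwff, wrrfr, wrrfrwfr, wrrfwfr, wrrfwww, wrrfwwwrwww, wrrwff, wrrwfwrrfr, wrwfwrww, wwffwf, wwrwfrrrf): 55 nodes
Sum: 65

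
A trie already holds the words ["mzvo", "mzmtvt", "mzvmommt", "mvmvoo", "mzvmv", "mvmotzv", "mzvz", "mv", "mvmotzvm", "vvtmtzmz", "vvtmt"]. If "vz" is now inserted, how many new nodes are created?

Walking "vz" from the root, the first 1 characters ("v") follow existing edges; "z" is the first miss.
Each of the 1 remaining characters creates one node.

1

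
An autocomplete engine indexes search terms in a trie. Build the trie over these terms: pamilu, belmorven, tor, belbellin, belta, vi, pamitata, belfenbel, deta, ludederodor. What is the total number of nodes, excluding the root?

Insert word by word; a character creates a node only if that edge doesn't already exist:
  "pamilu" → 6 new (p, a, m, i, l, u)
  "belmorven" → 9 new (b, e, l, m, o, r, v, e, n)
  "tor" → 3 new (t, o, r)
  "belbellin" → prefix "bel" already present; 6 new (b, e, l, l, i, n)
  "belta" → prefix "bel" already present; 2 new (t, a)
  "vi" → 2 new (v, i)
  "pamitata" → prefix "pami" already present; 4 new (t, a, t, a)
  "belfenbel" → prefix "bel" already present; 6 new (f, e, n, b, e, l)
  "deta" → 4 new (d, e, t, a)
  "ludederodor" → 11 new (l, u, d, e, d, e, r, o, d, o, r)
Total nodes = 6 + 9 + 3 + 6 + 2 + 2 + 4 + 6 + 4 + 11 = 53

53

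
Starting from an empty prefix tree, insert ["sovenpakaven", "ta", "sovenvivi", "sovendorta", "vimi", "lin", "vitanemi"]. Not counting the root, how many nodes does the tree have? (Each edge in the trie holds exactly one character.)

Trace insertions, counting only characters that open a new branch:
  "sovenpakaven" → 12 new (s, o, v, e, n, p, a, k, a, v, e, n)
  "ta" → 2 new (t, a)
  "sovenvivi" → prefix "soven" already present; 4 new (v, i, v, i)
  "sovendorta" → prefix "soven" already present; 5 new (d, o, r, t, a)
  "vimi" → 4 new (v, i, m, i)
  "lin" → 3 new (l, i, n)
  "vitanemi" → prefix "vi" already present; 6 new (t, a, n, e, m, i)
Total nodes = 12 + 2 + 4 + 5 + 4 + 3 + 6 = 36

36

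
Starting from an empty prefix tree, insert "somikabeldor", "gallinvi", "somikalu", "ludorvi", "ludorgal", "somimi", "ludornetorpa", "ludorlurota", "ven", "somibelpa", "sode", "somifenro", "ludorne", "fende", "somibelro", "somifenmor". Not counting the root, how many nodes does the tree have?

Trace insertions, counting only characters that open a new branch:
  "somikabeldor" → 12 new (s, o, m, i, k, a, b, e, l, d, o, r)
  "gallinvi" → 8 new (g, a, l, l, i, n, v, i)
  "somikalu" → prefix "somika" already present; 2 new (l, u)
  "ludorvi" → 7 new (l, u, d, o, r, v, i)
  "ludorgal" → prefix "ludor" already present; 3 new (g, a, l)
  "somimi" → prefix "somi" already present; 2 new (m, i)
  "ludornetorpa" → prefix "ludor" already present; 7 new (n, e, t, o, r, p, a)
  "ludorlurota" → prefix "ludor" already present; 6 new (l, u, r, o, t, a)
  "ven" → 3 new (v, e, n)
  "somibelpa" → prefix "somi" already present; 5 new (b, e, l, p, a)
  "sode" → prefix "so" already present; 2 new (d, e)
  "somifenro" → prefix "somi" already present; 5 new (f, e, n, r, o)
  "ludorne" → prefix "ludorne" already present; 0 new (none)
  "fende" → 5 new (f, e, n, d, e)
  "somibelro" → prefix "somibel" already present; 2 new (r, o)
  "somifenmor" → prefix "somifen" already present; 3 new (m, o, r)
Total nodes = 12 + 8 + 2 + 7 + 3 + 2 + 7 + 6 + 3 + 5 + 2 + 5 + 0 + 5 + 2 + 3 = 72

72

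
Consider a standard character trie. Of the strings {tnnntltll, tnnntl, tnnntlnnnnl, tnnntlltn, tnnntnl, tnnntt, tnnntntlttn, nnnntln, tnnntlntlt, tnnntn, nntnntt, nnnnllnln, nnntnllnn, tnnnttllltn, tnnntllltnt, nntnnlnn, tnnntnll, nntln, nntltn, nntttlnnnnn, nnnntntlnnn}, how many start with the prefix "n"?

Traverse to the node for "n", then collect every word in that subtree.
Matches: "nnnnllnln", "nnnntln", "nnnntntlnnn", "nnntnllnn", "nntln", "nntltn", "nntnnlnn", "nntnntt", "nntttlnnnnn"
Count: 9

9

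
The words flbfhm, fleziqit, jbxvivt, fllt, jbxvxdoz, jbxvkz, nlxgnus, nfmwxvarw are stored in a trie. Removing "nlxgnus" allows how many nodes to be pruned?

6

Walk "nlxgnus" from the leaf back toward the root, removing each node that no remaining word uses.
The suffix "lxgnus" (6 nodes) is used only by "nlxgnus"; the node for "n" still has the child "f", so pruning stops there.
Nodes removed: 6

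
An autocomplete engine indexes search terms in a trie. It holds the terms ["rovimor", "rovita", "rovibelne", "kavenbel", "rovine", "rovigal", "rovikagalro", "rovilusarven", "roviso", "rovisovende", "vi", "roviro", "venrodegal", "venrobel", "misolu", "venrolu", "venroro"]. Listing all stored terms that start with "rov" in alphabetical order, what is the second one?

rovigal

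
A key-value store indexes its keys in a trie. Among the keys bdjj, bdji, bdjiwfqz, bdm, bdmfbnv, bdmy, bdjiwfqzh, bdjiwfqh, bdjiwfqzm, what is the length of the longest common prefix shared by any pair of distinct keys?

Look for the deepest trie node that still has at least two words in its subtree.
e.g. "bdjiwfqz" and "bdjiwfqzh" share the prefix "bdjiwfqz" of length 8; no pair shares a longer one.
Longest shared-prefix length: 8

8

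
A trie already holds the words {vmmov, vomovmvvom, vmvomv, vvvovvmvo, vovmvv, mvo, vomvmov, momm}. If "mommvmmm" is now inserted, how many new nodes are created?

"momm" is already a path in the trie; the remaining "vmmm" must be added.
Each of the 4 remaining characters creates one node.

4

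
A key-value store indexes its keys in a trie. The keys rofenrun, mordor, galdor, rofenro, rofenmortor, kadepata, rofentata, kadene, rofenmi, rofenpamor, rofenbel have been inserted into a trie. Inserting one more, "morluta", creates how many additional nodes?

The longest prefix of "morluta" already in the trie is "mor" (length 3).
Each of the 4 remaining characters creates one node.

4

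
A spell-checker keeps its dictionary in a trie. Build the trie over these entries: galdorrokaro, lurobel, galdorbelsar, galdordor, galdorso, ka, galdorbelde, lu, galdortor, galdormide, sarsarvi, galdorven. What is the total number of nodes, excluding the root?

Trace insertions, counting only characters that open a new branch:
  "galdorrokaro" → 12 new (g, a, l, d, o, r, r, o, k, a, r, o)
  "lurobel" → 7 new (l, u, r, o, b, e, l)
  "galdorbelsar" → prefix "galdor" already present; 6 new (b, e, l, s, a, r)
  "galdordor" → prefix "galdor" already present; 3 new (d, o, r)
  "galdorso" → prefix "galdor" already present; 2 new (s, o)
  "ka" → 2 new (k, a)
  "galdorbelde" → prefix "galdorbel" already present; 2 new (d, e)
  "lu" → prefix "lu" already present; 0 new (none)
  "galdortor" → prefix "galdor" already present; 3 new (t, o, r)
  "galdormide" → prefix "galdor" already present; 4 new (m, i, d, e)
  "sarsarvi" → 8 new (s, a, r, s, a, r, v, i)
  "galdorven" → prefix "galdor" already present; 3 new (v, e, n)
Total nodes = 12 + 7 + 6 + 3 + 2 + 2 + 2 + 0 + 3 + 4 + 8 + 3 = 52

52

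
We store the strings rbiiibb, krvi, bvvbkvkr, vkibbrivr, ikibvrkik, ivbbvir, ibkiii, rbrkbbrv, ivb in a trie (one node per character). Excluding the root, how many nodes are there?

Insert word by word; a character creates a node only if that edge doesn't already exist:
  "rbiiibb" → 7 new (r, b, i, i, i, b, b)
  "krvi" → 4 new (k, r, v, i)
  "bvvbkvkr" → 8 new (b, v, v, b, k, v, k, r)
  "vkibbrivr" → 9 new (v, k, i, b, b, r, i, v, r)
  "ikibvrkik" → 9 new (i, k, i, b, v, r, k, i, k)
  "ivbbvir" → prefix "i" already present; 6 new (v, b, b, v, i, r)
  "ibkiii" → prefix "i" already present; 5 new (b, k, i, i, i)
  "rbrkbbrv" → prefix "rb" already present; 6 new (r, k, b, b, r, v)
  "ivb" → prefix "ivb" already present; 0 new (none)
Total nodes = 7 + 4 + 8 + 9 + 9 + 6 + 5 + 6 + 0 = 54

54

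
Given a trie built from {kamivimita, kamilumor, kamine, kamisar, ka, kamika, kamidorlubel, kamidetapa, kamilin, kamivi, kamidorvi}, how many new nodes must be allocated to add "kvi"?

The longest prefix of "kvi" already in the trie is "k" (length 1).
So 3 − 1 = 2 new nodes.

2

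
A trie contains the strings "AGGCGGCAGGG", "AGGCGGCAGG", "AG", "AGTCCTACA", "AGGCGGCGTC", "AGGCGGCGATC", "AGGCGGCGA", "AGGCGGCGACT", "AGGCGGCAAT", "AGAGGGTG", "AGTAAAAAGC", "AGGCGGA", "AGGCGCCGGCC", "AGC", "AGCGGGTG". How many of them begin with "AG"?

Traverse to the node for "AG", then collect every word in that subtree.
Matches: "AG", "AGAGGGTG", "AGC", "AGCGGGTG", "AGGCGCCGGCC", "AGGCGGA", "AGGCGGCAAT", "AGGCGGCAGG", "AGGCGGCAGGG", "AGGCGGCGA", "AGGCGGCGACT", "AGGCGGCGATC", "AGGCGGCGTC", "AGTAAAAAGC", "AGTCCTACA"
Count: 15

15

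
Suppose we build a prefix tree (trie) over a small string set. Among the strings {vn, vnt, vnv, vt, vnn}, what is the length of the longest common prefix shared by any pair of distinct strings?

The deepest shared node is where two words last agree before diverging.
e.g. "vn" and "vnn" share the prefix "vn" of length 2; no pair shares a longer one.
Longest shared-prefix length: 2

2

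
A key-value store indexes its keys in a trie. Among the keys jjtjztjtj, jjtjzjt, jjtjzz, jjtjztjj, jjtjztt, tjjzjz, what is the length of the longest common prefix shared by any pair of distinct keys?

7

Look for the deepest trie node that still has at least two words in its subtree.
"jjtjztjj" and "jjtjztjtj" agree on "jjtjztj" (7 characters) before diverging; nothing deeper is shared.
Longest shared-prefix length: 7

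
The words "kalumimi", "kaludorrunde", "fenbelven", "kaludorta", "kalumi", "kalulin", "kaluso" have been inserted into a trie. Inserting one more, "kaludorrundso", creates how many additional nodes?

"kaludorrund" is already a path in the trie; the remaining "so" must be added.
New nodes needed: |"kaludorrundso"| − 11 = 13 − 11 = 2.

2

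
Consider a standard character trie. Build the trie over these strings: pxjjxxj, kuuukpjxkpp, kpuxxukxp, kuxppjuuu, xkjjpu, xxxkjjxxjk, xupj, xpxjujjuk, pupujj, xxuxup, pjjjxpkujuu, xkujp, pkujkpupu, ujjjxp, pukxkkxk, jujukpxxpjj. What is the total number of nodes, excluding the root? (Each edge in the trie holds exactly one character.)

Trace insertions, counting only characters that open a new branch:
  "pxjjxxj" → 7 new (p, x, j, j, x, x, j)
  "kuuukpjxkpp" → 11 new (k, u, u, u, k, p, j, x, k, p, p)
  "kpuxxukxp" → prefix "k" already present; 8 new (p, u, x, x, u, k, x, p)
  "kuxppjuuu" → prefix "ku" already present; 7 new (x, p, p, j, u, u, u)
  "xkjjpu" → 6 new (x, k, j, j, p, u)
  "xxxkjjxxjk" → prefix "x" already present; 9 new (x, x, k, j, j, x, x, j, k)
  "xupj" → prefix "x" already present; 3 new (u, p, j)
  "xpxjujjuk" → prefix "x" already present; 8 new (p, x, j, u, j, j, u, k)
  "pupujj" → prefix "p" already present; 5 new (u, p, u, j, j)
  "xxuxup" → prefix "xx" already present; 4 new (u, x, u, p)
  "pjjjxpkujuu" → prefix "p" already present; 10 new (j, j, j, x, p, k, u, j, u, u)
  "xkujp" → prefix "xk" already present; 3 new (u, j, p)
  "pkujkpupu" → prefix "p" already present; 8 new (k, u, j, k, p, u, p, u)
  "ujjjxp" → 6 new (u, j, j, j, x, p)
  "pukxkkxk" → prefix "pu" already present; 6 new (k, x, k, k, x, k)
  "jujukpxxpjj" → 11 new (j, u, j, u, k, p, x, x, p, j, j)
Total nodes = 7 + 11 + 8 + 7 + 6 + 9 + 3 + 8 + 5 + 4 + 10 + 3 + 8 + 6 + 6 + 11 = 112

112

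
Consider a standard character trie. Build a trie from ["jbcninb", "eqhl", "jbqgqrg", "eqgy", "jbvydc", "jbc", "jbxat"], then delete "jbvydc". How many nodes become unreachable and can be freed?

A node on "jbvydc"'s path can go only if nothing else ends at it or branches off below it.
The suffix "vydc" (4 nodes) is used only by "jbvydc"; the node for "jb" still has the child "c", so pruning stops there.
Nodes removed: 4

4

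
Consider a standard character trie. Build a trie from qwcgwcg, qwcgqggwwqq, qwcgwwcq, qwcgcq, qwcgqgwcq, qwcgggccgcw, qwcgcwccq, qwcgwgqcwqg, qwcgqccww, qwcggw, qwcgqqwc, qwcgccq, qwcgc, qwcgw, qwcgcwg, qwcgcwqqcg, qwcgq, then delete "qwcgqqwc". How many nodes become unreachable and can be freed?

Walk "qwcgqqwc" from the leaf back toward the root, removing each node that no remaining word uses.
The suffix "qwc" (3 nodes) is used only by "qwcgqqwc"; the node for "qwcgq" still has the child "g", so pruning stops there.
Nodes removed: 3

3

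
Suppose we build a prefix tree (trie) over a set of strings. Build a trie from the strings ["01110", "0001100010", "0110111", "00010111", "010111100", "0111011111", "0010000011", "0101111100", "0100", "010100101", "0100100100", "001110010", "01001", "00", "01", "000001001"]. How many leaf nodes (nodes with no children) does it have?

11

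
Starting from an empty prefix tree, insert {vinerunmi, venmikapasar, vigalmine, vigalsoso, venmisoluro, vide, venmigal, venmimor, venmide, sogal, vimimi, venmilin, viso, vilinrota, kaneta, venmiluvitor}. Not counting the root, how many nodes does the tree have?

80

Count nodes per top-level branch (shared prefixes stored once):
  'k'-branch (kaneta): 6 nodes
  's'-branch (sogal): 5 nodes
  'v'-branch (venmide, venmigal, venmikapasar, venmilin, venmiluvitor, venmimor, venmisoluro, vide, vigalmine, vigalsoso, vilinrota, vimimi, vinerunmi, viso): 69 nodes
Sum: 80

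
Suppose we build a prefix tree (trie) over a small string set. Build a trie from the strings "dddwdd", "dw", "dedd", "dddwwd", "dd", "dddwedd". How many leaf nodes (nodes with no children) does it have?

Leaves are exactly the stored words that no other stored word extends.
Those words: "dddwdd", "dddwedd", "dddwwd", "dedd", "dw"
Leaf count: 5

5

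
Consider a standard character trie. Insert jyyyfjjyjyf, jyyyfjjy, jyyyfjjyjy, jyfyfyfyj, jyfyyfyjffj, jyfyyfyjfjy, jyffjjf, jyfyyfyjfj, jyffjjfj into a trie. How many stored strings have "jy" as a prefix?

9

Filter for entries beginning with "jy":
Matches: "jyffjjf", "jyffjjfj", "jyfyfyfyj", "jyfyyfyjffj", "jyfyyfyjfj", "jyfyyfyjfjy", "jyyyfjjy", "jyyyfjjyjy", "jyyyfjjyjyf"
Count: 9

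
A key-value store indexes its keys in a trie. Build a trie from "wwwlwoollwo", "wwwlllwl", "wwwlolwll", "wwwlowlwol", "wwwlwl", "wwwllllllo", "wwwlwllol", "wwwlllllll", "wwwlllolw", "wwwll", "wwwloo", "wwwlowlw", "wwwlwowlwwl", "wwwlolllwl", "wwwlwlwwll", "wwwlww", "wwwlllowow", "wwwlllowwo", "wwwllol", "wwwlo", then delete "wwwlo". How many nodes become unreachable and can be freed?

Walk "wwwlo" from the leaf back toward the root, removing each node that no remaining word uses.
Every node on "wwwlo" is still needed (e.g. by "wwwlolwll"), so nothing is freed.
Nodes removed: 0

0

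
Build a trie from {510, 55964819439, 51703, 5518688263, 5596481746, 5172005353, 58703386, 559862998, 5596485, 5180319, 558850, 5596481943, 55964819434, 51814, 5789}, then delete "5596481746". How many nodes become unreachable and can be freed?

3

After clearing the end-marker at "5596481746", prune upward until reaching a node still needed by another word.
The suffix "746" (3 nodes) is used only by "5596481746"; the node for "5596481" still has the child "9", so pruning stops there.
Nodes removed: 3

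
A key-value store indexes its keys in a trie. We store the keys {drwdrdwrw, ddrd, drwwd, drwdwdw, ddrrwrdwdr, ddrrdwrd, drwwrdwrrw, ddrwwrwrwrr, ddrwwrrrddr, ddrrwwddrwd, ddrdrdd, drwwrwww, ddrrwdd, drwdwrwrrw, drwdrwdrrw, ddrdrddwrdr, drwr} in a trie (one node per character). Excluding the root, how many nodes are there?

Count nodes per top-level branch (shared prefixes stored once):
  'd'-branch (ddrd, ddrdrdd, ddrdrddwrdr, ddrrdwrd, ddrrwdd, ddrrwrdwdr, ddrrwwddrwd, ddrwwrrrddr, ddrwwrwrwrr, drwdrdwrw, drwdrwdrrw, drwdwdw, drwdwrwrrw, drwr, drwwd, drwwrdwrrw, drwwrwww): 76 nodes
Sum: 76

76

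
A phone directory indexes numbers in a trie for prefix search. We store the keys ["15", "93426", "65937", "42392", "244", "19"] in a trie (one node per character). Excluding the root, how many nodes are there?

21

For each word, the new-node count is its length minus the longest prefix already in the trie:
  "15" → 2 new (1, 5)
  "93426" → 5 new (9, 3, 4, 2, 6)
  "65937" → 5 new (6, 5, 9, 3, 7)
  "42392" → 5 new (4, 2, 3, 9, 2)
  "244" → 3 new (2, 4, 4)
  "19" → prefix "1" already present; 1 new (9)
Total nodes = 2 + 5 + 5 + 5 + 3 + 1 = 21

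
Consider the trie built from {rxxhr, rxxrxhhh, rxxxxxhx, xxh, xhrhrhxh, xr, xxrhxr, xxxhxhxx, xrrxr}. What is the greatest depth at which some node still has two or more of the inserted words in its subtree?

3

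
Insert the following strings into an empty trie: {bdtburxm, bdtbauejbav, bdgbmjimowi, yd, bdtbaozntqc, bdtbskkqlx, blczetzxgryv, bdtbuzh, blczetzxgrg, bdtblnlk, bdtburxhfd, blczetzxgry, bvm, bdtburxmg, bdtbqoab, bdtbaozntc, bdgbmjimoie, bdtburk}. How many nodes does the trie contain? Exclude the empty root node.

For each word, the new-node count is its length minus the longest prefix already in the trie:
  "bdtburxm" → 8 new (b, d, t, b, u, r, x, m)
  "bdtbauejbav" → prefix "bdtb" already present; 7 new (a, u, e, j, b, a, v)
  "bdgbmjimowi" → prefix "bd" already present; 9 new (g, b, m, j, i, m, o, w, i)
  "yd" → 2 new (y, d)
  "bdtbaozntqc" → prefix "bdtba" already present; 6 new (o, z, n, t, q, c)
  "bdtbskkqlx" → prefix "bdtb" already present; 6 new (s, k, k, q, l, x)
  "blczetzxgryv" → prefix "b" already present; 11 new (l, c, z, e, t, z, x, g, r, y, v)
  "bdtbuzh" → prefix "bdtbu" already present; 2 new (z, h)
  "blczetzxgrg" → prefix "blczetzxgr" already present; 1 new (g)
  "bdtblnlk" → prefix "bdtb" already present; 4 new (l, n, l, k)
  "bdtburxhfd" → prefix "bdtburx" already present; 3 new (h, f, d)
  "blczetzxgry" → prefix "blczetzxgry" already present; 0 new (none)
  "bvm" → prefix "b" already present; 2 new (v, m)
  "bdtburxmg" → prefix "bdtburxm" already present; 1 new (g)
  "bdtbqoab" → prefix "bdtb" already present; 4 new (q, o, a, b)
  "bdtbaozntc" → prefix "bdtbaoznt" already present; 1 new (c)
  "bdgbmjimoie" → prefix "bdgbmjimo" already present; 2 new (i, e)
  "bdtburk" → prefix "bdtbur" already present; 1 new (k)
Total nodes = 8 + 7 + 9 + 2 + 6 + 6 + 11 + 2 + 1 + 4 + 3 + 0 + 2 + 1 + 4 + 1 + 2 + 1 = 70

70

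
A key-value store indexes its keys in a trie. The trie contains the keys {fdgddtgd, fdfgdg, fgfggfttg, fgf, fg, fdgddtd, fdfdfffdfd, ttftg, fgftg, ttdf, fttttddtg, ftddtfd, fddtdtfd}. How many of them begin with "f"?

11

Filter for entries beginning with "f":
Matches: "fddtdtfd", "fdfdfffdfd", "fdfgdg", "fdgddtd", "fdgddtgd", "fg", "fgf", "fgfggfttg", "fgftg", "ftddtfd", "fttttddtg"
Count: 11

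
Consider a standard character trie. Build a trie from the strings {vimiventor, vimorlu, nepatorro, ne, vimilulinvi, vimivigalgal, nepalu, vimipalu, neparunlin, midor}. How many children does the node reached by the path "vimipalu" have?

Follow the path "vimipalu" to its node, then look at its outgoing edges.
No stored string extends past "vimipalu".
That node has 0 child edges.

0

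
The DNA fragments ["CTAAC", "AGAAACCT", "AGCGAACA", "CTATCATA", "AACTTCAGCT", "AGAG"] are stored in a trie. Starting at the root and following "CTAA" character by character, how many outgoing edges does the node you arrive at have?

1

Follow the path "CTAA" to its node, then look at its outgoing edges.
Characters that immediately follow "CTAA" among the stored strings: {C}.
That node has 1 child edge.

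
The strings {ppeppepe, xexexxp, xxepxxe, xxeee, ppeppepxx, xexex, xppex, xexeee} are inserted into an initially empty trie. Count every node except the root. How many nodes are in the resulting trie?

31

Insert word by word; a character creates a node only if that edge doesn't already exist:
  "ppeppepe" → 8 new (p, p, e, p, p, e, p, e)
  "xexexxp" → 7 new (x, e, x, e, x, x, p)
  "xxepxxe" → prefix "x" already present; 6 new (x, e, p, x, x, e)
  "xxeee" → prefix "xxe" already present; 2 new (e, e)
  "ppeppepxx" → prefix "ppeppep" already present; 2 new (x, x)
  "xexex" → prefix "xexex" already present; 0 new (none)
  "xppex" → prefix "x" already present; 4 new (p, p, e, x)
  "xexeee" → prefix "xexe" already present; 2 new (e, e)
Total nodes = 8 + 7 + 6 + 2 + 2 + 0 + 4 + 2 = 31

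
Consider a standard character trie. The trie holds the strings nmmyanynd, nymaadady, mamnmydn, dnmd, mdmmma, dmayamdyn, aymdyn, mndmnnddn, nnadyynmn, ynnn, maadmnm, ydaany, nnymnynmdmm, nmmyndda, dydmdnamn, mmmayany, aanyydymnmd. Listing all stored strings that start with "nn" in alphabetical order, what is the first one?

nnadyynmn

Filter for "nn…" and sort: "nnadyynmn", "nnymnynmdmm"
The 1st is nnadyynmn.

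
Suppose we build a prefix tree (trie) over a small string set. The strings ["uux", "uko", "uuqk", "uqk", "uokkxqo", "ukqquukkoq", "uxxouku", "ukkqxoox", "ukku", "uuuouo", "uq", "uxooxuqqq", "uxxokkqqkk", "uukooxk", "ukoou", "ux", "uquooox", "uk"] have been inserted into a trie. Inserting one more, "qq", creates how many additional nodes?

2

No existing word starts with "q", so every character of "qq" needs a new node.
2 − 0 = 2 new nodes.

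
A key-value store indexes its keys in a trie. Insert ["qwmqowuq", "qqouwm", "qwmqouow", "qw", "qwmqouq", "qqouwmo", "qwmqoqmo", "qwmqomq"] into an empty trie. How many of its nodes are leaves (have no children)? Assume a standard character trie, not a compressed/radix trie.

Leaves are exactly the stored words that no other stored word extends.
Those words: "qqouwmo", "qwmqomq", "qwmqoqmo", "qwmqouow", "qwmqouq", "qwmqowuq"
Leaf count: 6

6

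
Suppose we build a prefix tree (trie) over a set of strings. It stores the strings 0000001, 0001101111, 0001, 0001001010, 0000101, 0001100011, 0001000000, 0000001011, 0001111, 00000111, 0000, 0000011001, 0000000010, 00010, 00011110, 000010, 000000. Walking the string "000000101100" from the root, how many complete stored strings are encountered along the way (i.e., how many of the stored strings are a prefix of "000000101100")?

4

Walk "000000101100" from the root; an end-of-word marker is hit whenever a stored word is a prefix of "000000101100".
Prefixes of the query that are stored words: "0000", "000000", "0000001", "0000001011"
Count: 4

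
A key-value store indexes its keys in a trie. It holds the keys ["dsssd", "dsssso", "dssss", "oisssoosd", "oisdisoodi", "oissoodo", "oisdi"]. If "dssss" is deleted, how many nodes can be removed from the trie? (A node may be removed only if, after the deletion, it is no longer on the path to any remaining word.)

After clearing the end-marker at "dssss", prune upward until reaching a node still needed by another word.
Every node on "dssss" is still needed (e.g. by "dsssso"), so nothing is freed.
Nodes removed: 0

0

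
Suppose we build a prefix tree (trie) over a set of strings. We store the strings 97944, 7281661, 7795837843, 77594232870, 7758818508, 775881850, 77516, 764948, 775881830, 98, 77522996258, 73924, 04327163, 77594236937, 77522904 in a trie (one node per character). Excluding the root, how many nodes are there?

73

Insert word by word; a character creates a node only if that edge doesn't already exist:
  "97944" → 5 new (9, 7, 9, 4, 4)
  "7281661" → 7 new (7, 2, 8, 1, 6, 6, 1)
  "7795837843" → prefix "7" already present; 9 new (7, 9, 5, 8, 3, 7, 8, 4, 3)
  "77594232870" → prefix "77" already present; 9 new (5, 9, 4, 2, 3, 2, 8, 7, 0)
  "7758818508" → prefix "775" already present; 7 new (8, 8, 1, 8, 5, 0, 8)
  "775881850" → prefix "775881850" already present; 0 new (none)
  "77516" → prefix "775" already present; 2 new (1, 6)
  "764948" → prefix "7" already present; 5 new (6, 4, 9, 4, 8)
  "775881830" → prefix "7758818" already present; 2 new (3, 0)
  "98" → prefix "9" already present; 1 new (8)
  "77522996258" → prefix "775" already present; 8 new (2, 2, 9, 9, 6, 2, 5, 8)
  "73924" → prefix "7" already present; 4 new (3, 9, 2, 4)
  "04327163" → 8 new (0, 4, 3, 2, 7, 1, 6, 3)
  "77594236937" → prefix "7759423" already present; 4 new (6, 9, 3, 7)
  "77522904" → prefix "775229" already present; 2 new (0, 4)
Total nodes = 5 + 7 + 9 + 9 + 7 + 0 + 2 + 5 + 2 + 1 + 8 + 4 + 8 + 4 + 2 = 73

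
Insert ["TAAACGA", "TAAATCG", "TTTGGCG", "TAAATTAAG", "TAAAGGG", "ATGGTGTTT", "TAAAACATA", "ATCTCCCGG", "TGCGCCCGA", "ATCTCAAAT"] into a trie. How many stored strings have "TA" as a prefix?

Filter for entries beginning with "TA":
Words under "TA": TAAAACATA, TAAACGA, TAAAGGG, TAAATCG, TAAATTAAG
Count: 5

5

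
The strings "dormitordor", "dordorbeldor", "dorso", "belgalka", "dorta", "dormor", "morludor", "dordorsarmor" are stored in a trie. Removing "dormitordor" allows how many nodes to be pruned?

A node on "dormitordor"'s path can go only if nothing else ends at it or branches off below it.
The suffix "itordor" (7 nodes) is used only by "dormitordor"; the node for "dorm" still has the child "o", so pruning stops there.
Nodes removed: 7

7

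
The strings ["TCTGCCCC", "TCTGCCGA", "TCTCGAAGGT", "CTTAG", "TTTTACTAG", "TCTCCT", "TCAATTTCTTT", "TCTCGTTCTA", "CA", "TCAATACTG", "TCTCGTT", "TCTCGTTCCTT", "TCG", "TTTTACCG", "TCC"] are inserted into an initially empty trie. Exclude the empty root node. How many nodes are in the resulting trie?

58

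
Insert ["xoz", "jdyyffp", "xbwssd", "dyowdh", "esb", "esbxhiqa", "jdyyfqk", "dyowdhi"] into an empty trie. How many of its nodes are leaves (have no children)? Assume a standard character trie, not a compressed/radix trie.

6

A leaf is a node with no children — equivalently, the end of a word that is not a proper prefix of any other stored word.
Those words: "dyowdhi", "esbxhiqa", "jdyyffp", "jdyyfqk", "xbwssd", "xoz"
Leaf count: 6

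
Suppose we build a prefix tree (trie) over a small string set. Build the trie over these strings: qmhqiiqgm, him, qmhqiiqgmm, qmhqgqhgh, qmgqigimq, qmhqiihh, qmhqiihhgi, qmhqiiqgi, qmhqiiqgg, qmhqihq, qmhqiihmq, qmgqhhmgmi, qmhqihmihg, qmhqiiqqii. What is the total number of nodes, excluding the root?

48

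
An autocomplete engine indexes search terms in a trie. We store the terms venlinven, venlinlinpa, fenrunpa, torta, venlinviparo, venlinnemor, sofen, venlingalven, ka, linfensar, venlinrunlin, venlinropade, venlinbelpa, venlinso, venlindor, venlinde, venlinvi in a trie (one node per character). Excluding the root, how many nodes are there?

81

Count nodes per top-level branch (shared prefixes stored once):
  'f'-branch (fenrunpa): 8 nodes
  'k'-branch (ka): 2 nodes
  'l'-branch (linfensar): 9 nodes
  's'-branch (sofen): 5 nodes
  't'-branch (torta): 5 nodes
  'v'-branch (venlinbelpa, venlinde, venlindor, venlingalven, venlinlinpa, venlinnemor, venlinropade, venlinrunlin, venlinso, venlinven, venlinvi, venlinviparo): 52 nodes
Sum: 81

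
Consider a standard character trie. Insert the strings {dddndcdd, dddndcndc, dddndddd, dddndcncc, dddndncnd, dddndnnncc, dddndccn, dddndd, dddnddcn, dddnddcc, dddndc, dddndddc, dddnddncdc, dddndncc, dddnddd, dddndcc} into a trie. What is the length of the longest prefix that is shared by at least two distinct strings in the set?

7

Equivalently: take the maximum, over all pairs, of their longest common prefix length.
"dddndcc" and "dddndccn" agree on "dddndcc" (7 characters) before diverging; nothing deeper is shared.
Longest shared-prefix length: 7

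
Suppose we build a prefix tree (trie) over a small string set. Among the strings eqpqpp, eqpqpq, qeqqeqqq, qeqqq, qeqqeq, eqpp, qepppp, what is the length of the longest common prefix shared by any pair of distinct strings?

6

Equivalently: take the maximum, over all pairs, of their longest common prefix length.
e.g. "qeqqeq" and "qeqqeqqq" share the prefix "qeqqeq" of length 6; no pair shares a longer one.
Longest shared-prefix length: 6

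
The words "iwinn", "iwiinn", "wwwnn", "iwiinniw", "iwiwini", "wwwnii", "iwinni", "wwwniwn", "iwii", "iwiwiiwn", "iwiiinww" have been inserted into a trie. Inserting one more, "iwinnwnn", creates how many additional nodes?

The longest prefix of "iwinnwnn" already in the trie is "iwinn" (length 5).
So 8 − 5 = 3 new nodes.

3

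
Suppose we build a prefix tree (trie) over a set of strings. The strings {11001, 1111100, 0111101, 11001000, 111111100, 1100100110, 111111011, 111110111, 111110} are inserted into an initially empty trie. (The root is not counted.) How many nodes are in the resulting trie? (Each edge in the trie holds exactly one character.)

33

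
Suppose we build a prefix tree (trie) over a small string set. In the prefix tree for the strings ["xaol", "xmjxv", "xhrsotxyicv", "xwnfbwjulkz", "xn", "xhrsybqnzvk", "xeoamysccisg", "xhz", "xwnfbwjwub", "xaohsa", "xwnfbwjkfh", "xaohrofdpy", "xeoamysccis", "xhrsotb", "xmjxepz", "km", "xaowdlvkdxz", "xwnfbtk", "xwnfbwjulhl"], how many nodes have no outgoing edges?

18

Leaves are exactly the stored words that no other stored word extends.
Those words: "km", "xaohrofdpy", "xaohsa", "xaol", "xaowdlvkdxz", "xeoamysccisg", "xhrsotb", "xhrsotxyicv", "xhrsybqnzvk", "xhz", "xmjxepz", "xmjxv", "xn", "xwnfbtk", "xwnfbwjkfh", "xwnfbwjulhl", "xwnfbwjulkz", "xwnfbwjwub"
Leaf count: 18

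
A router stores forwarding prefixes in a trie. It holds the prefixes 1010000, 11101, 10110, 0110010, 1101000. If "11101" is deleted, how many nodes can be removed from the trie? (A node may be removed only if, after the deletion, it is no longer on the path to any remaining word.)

3

Walk "11101" from the leaf back toward the root, removing each node that no remaining word uses.
The suffix "101" (3 nodes) is used only by "11101"; the node for "11" still has the child "0", so pruning stops there.
Nodes removed: 3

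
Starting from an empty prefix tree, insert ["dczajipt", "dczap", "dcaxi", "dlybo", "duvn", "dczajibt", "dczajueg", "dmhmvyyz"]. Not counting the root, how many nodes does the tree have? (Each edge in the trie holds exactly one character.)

Count nodes per top-level branch (shared prefixes stored once):
  'd'-branch (dcaxi, dczajibt, dczajipt, dczajueg, dczap, dlybo, dmhmvyyz, duvn): 31 nodes
Sum: 31

31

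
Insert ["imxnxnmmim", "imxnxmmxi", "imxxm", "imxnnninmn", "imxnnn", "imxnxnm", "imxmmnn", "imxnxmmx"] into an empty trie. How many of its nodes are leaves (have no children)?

5

A leaf is a node with no children — equivalently, the end of a word that is not a proper prefix of any other stored word.
Those words: "imxmmnn", "imxnnninmn", "imxnxmmxi", "imxnxnmmim", "imxxm"
Leaf count: 5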